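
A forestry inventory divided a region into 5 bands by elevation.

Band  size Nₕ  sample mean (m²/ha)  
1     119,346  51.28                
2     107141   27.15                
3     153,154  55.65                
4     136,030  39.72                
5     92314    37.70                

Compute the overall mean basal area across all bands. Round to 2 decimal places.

N = 119346 + 107141 + 153154 + 136030 + 92314 = 607985.
The stratified mean weights each stratum mean by its population share Nₕ/N.
Σ Nₕx̄ₕ = 119346·51.28 + 107141·27.15 + 153154·55.65 + 136030·39.72 + 92314·37.70 = 6120062.88 + 2908878.15 + 8523020.1 + 5403111.6 + 3480237.8 = 26435310.53.
Divide by N: 26435310.53 / 607985 = 43.4802... → 43.48.

43.48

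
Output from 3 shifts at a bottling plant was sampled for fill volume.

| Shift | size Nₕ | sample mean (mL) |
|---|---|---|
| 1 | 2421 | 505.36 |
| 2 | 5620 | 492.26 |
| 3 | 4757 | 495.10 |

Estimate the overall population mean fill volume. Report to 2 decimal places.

495.79

x̄_st = (Σ Nₕx̄ₕ) / (Σ Nₕ) = (2421·505.36 + 5620·492.26 + 4757·495.10) / 12798
= 6345168.46 / 12798 = 495.7938... → 495.79.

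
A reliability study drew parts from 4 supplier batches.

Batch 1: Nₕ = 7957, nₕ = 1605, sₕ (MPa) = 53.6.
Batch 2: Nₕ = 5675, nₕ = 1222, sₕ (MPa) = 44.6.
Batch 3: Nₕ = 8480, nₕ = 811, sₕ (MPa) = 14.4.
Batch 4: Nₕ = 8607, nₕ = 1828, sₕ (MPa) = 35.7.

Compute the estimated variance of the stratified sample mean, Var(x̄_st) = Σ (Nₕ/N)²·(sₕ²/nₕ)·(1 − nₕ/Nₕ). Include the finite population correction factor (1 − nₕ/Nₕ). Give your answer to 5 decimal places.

N = 30719; Wₕ = Nₕ/N.
batch 1: (7957/30719)²·53.6²/1605·(1 − 1605/7957) = 0.09587387
batch 2: (5675/30719)²·44.6²/1222·(1 − 1222/5675) = 0.04359161
batch 3: (8480/30719)²·14.4²/811·(1 − 811/8480) = 0.01762076
batch 4: (8607/30719)²·35.7²/1828·(1 − 1828/8607) = 0.04310856
Sum = 0.20019480 → 0.20019.

0.20019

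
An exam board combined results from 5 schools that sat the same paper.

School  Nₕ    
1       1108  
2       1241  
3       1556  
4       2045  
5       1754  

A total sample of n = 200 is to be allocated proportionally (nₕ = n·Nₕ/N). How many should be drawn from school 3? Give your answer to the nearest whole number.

N = 1108 + 1241 + 1556 + 2045 + 1754 = 7704.
n_3 = 200·1556/7704 = 40.395... → 40.

40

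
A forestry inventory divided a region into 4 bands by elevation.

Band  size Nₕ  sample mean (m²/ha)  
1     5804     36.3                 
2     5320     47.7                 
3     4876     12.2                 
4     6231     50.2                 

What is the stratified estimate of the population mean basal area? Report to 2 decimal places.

N = 22231; weights Wₕ = Nₕ/N = (0.2611, 0.2393, 0.2193, 0.2803).
x̄_st = Σ Wₕ·x̄ₕ = 0.2611·36.3 + 0.2393·47.7 + 0.2193·12.2 + 0.2803·50.2 ≈ 37.6381...
→ 37.64.

37.64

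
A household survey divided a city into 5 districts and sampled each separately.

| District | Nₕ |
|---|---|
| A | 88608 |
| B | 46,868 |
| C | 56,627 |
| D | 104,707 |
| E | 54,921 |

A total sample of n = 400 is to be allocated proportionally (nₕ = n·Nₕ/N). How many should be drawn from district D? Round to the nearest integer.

Share of district D = 104707/351731 = 0.29769.
Allocate 400 × 0.29769 = 119.076... → 119.

119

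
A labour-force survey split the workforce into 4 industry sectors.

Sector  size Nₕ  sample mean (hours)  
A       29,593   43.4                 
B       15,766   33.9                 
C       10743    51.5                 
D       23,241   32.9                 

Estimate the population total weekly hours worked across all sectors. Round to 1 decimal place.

3136697.0

A: 29593·43.4 = 1284336.2
B: 15766·33.9 = 534467.4
C: 10743·51.5 = 553264.5
D: 23241·32.9 = 764628.9
τ̂ = Σ Nₕx̄ₕ = 3136697.0.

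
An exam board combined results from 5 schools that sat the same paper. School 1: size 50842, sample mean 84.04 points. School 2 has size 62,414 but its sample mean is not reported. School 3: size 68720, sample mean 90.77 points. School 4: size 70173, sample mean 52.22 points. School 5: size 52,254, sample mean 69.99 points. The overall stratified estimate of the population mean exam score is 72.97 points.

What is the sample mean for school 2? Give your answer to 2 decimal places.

N = 50842 + 62414 + 68720 + 70173 + 52254 = 304403.
Overall total = μ·N = 72.97·304403 = 22212286.91.
Subtract the known strata: 50842·84.04 + 68720·90.77 + 70173·52.22 + 52254·69.99 = 17832167.6.
Remaining total for school 2: 22212286.91 − 17832167.6 = 4380119.31.
Divide by its size: 4380119.31 / 62414 = 70.1785... → 70.18.

70.18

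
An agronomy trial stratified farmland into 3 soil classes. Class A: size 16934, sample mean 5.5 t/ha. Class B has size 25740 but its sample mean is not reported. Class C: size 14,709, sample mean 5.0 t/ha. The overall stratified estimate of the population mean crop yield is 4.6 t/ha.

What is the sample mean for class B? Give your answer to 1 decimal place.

Σ Nₕx̄ₕ = N·μ, so 25740·x̄_B = 57383·4.6 − (16934·5.5 + 14709·5.0).
= 263961.8 − 166682 = 97279.8.
x̄_B = 97279.8 / 25740 = 3.779... → 3.8.

3.8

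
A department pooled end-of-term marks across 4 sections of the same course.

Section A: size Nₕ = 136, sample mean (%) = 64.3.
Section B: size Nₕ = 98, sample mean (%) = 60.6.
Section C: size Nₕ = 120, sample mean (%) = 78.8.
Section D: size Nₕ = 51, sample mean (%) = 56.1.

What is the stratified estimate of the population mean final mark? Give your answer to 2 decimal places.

66.67

N = 405; weights Wₕ = Nₕ/N = (0.3358, 0.2420, 0.2963, 0.1259).
x̄_st = Σ Wₕ·x̄ₕ = 0.3358·64.3 + 0.2420·60.6 + 0.2963·78.8 + 0.1259·56.1 ≈ 66.6684...
→ 66.67.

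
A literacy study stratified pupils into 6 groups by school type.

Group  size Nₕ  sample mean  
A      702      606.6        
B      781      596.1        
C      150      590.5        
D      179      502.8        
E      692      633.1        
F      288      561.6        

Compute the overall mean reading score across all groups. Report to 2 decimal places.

598.07

x̄_st = (Σ Nₕx̄ₕ) / (Σ Nₕ) = (702·606.6 + 781·596.1 + 150·590.5 + 179·502.8 + 692·633.1 + 288·561.6) / 2792
= 1669809.5 / 2792 = 598.0693... → 598.07.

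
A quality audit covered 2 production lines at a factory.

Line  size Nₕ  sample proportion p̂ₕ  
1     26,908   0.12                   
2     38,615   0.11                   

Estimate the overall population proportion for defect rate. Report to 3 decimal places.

N = 26908 + 38615 = 65523.
Overall proportion = Σ (Nₕ/N)·p̂ₕ.
Σ Nₕp̂ₕ = 3228.96 + 4247.65 = 7476.61.
7476.61 / 65523 = 0.11411... → 0.114.

0.114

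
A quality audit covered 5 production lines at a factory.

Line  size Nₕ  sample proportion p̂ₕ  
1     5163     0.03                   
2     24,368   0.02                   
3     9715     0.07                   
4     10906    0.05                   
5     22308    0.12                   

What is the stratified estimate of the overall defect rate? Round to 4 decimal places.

0.0627

Wₕ = Nₕ/N with N = 72460: 0.0713, 0.3363, 0.1341, 0.1505, 0.3079.
p̂_st = 0.0713·0.03 + 0.3363·0.02 + 0.1341·0.07 + 0.1505·0.05 + 0.3079·0.12 ≈ 0.062718... → 0.0627.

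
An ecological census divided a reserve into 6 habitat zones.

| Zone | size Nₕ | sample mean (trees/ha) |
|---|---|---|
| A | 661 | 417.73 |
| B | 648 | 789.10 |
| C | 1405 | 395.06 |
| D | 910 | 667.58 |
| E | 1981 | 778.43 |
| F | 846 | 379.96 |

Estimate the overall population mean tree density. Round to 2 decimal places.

591.15

N = 6451; weights Wₕ = Nₕ/N = (0.1025, 0.1004, 0.2178, 0.1411, 0.3071, 0.1311).
x̄_st = Σ Wₕ·x̄ₕ = 0.1025·417.73 + 0.1004·789.10 + 0.2178·395.06 + 0.1411·667.58 + 0.3071·778.43 + 0.1311·379.96 ≈ 591.1532...
→ 591.15.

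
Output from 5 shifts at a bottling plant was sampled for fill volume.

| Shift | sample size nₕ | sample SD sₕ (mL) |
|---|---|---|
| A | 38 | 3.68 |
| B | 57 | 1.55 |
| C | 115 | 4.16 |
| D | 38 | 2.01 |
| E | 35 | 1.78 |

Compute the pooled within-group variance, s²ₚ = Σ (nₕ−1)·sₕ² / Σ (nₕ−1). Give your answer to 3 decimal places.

Degrees of freedom: 37 + 56 + 114 + 37 + 34 = 278.
Σ(nₕ−1)sₕ² = 37·13.5424 + 56·2.4025 + 114·17.3056 + 37·4.0401 + 34·3.1684 = 2865.6565.
s²ₚ = 2865.6565 / 278 = 10.30812... → 10.308.

10.308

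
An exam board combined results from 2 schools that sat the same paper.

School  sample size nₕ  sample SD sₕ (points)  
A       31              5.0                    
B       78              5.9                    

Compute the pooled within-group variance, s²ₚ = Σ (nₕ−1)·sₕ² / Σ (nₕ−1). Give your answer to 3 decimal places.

32.060

Degrees of freedom: 30 + 77 = 107.
Σ(nₕ−1)sₕ² = 30·25 + 77·34.81 = 3430.37.
s²ₚ = 3430.37 / 107 = 32.05953... → 32.060.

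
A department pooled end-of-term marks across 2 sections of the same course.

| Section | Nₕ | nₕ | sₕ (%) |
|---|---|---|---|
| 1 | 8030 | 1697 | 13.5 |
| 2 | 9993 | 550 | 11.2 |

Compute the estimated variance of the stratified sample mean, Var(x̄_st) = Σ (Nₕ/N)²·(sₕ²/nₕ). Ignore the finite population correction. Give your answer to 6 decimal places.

N = 18023; Wₕ = Nₕ/N.
section 1: (8030/18023)²·13.5²/1697 = 0.021318793
section 2: (9993/18023)²·11.2²/550 = 0.070115004
Sum = 0.091433798 → 0.091434.

0.091434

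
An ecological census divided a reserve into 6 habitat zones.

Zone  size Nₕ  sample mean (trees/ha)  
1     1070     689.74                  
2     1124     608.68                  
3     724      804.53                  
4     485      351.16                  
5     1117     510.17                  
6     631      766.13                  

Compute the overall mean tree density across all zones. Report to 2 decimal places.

x̄_st = (Σ Nₕx̄ₕ) / (Σ Nₕ) = (1070·689.74 + 1124·608.68 + 724·804.53 + 485·351.16 + 1117·510.17 + 631·766.13) / 5151
= 3228258.36 / 5151 = 626.7246... → 626.72.

626.72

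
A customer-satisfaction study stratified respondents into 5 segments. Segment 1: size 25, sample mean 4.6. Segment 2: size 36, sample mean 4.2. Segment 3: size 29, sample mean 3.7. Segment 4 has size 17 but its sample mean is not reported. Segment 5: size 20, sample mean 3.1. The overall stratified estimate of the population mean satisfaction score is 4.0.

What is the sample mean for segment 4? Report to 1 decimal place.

4.3

N = 25 + 36 + 29 + 17 + 20 = 127.
Overall total = μ·N = 4.0·127 = 508.
Subtract the known strata: 25·4.6 + 36·4.2 + 29·3.7 + 20·3.1 = 435.5.
Remaining total for segment 4: 508 − 435.5 = 72.5.
Divide by its size: 72.5 / 17 = 4.265... → 4.3.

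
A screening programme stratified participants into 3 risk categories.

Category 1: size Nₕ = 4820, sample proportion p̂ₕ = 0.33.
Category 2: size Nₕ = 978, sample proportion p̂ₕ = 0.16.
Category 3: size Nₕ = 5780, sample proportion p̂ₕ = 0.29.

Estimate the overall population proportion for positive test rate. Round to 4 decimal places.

Wₕ = Nₕ/N with N = 11578: 0.4163, 0.0845, 0.4992.
p̂_st = 0.4163·0.33 + 0.0845·0.16 + 0.4992·0.29 ≈ 0.295671... → 0.2957.

0.2957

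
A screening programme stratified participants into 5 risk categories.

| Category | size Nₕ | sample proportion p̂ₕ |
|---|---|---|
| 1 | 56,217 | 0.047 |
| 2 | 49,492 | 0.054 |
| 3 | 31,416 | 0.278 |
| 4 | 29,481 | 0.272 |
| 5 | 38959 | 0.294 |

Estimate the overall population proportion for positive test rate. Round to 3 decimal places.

0.163

Wₕ = Nₕ/N with N = 205565: 0.2735, 0.2408, 0.1528, 0.1434, 0.1895.
p̂_st = 0.2735·0.047 + 0.2408·0.054 + 0.1528·0.278 + 0.1434·0.272 + 0.1895·0.294 ≈ 0.16307... → 0.163.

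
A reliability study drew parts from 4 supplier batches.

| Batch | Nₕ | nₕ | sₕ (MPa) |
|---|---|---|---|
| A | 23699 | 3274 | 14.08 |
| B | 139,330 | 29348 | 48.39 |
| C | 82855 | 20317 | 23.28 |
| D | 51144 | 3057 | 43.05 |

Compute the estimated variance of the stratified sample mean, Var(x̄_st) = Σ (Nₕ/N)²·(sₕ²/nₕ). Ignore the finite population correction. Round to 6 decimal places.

0.037991

N = 297028; Wₕ = Nₕ/N.
batch A: (23699/297028)²·14.08²/3274 = 0.000385471
batch B: (139330/297028)²·48.39²/29348 = 0.017556067
batch C: (82855/297028)²·23.28²/20317 = 0.002075626
batch D: (51144/297028)²·43.05²/3057 = 0.017974030
Sum = 0.037991194 → 0.037991.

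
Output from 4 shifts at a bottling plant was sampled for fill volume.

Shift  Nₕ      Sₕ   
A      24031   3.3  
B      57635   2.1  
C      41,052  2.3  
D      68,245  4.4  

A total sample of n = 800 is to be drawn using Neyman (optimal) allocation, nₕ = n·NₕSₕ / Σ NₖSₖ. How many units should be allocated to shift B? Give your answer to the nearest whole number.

Σ NₕSₕ = 24031·3.3 + 57635·2.1 + 41052·2.3 + 68245·4.4 = 595033.4.
Share for B: 121033.5/595033.4 = 0.20341.
n_B = 800 × 0.20341 = 162.725... → 163.

163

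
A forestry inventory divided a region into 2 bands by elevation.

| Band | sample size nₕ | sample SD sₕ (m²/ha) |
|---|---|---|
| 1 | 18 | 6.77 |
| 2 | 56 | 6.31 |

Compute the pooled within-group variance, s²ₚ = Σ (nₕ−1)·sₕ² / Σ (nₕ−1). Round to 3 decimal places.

Degrees of freedom: 17 + 55 = 72.
Σ(nₕ−1)sₕ² = 17·45.8329 + 55·39.8161 = 2969.0448.
s²ₚ = 2969.0448 / 72 = 41.23673... → 41.237.

41.237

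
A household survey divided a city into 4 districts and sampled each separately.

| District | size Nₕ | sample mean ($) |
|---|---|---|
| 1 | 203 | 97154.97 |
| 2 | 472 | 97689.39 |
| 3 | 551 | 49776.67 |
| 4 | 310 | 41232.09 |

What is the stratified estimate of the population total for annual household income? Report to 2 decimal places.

1: 203·97154.97 = 19722458.91
2: 472·97689.39 = 46109392.08
3: 551·49776.67 = 27426945.17
4: 310·41232.09 = 12781947.9
τ̂ = Σ Nₕx̄ₕ = 106040744.06.

106040744.06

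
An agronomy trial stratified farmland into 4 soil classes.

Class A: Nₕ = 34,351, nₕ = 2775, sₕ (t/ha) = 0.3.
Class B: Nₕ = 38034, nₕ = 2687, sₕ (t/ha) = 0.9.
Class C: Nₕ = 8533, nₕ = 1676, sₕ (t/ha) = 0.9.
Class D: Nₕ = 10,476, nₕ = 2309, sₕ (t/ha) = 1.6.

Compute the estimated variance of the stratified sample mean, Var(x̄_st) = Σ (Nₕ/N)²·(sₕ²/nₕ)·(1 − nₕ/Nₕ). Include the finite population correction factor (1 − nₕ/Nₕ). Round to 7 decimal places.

N = 91394; Wₕ = Nₕ/N.
class A: (34351/91394)²·0.3²/2775·(1 − 2775/34351) = 0.0000042115
class B: (38034/91394)²·0.9²/2687·(1 − 2687/38034) = 0.0000485184
class C: (8533/91394)²·0.9²/1676·(1 − 1676/8533) = 0.0000033854
class D: (10476/91394)²·1.6²/2309·(1 − 2309/10476) = 0.0000113563
Sum = 0.0000674717 → 0.0000675.

0.0000675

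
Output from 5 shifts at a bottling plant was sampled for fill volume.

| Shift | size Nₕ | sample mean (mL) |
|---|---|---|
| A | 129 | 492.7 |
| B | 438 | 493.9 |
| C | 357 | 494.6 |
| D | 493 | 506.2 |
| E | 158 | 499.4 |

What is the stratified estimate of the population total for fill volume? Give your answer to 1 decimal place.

A: 129·492.7 = 63558.3
B: 438·493.9 = 216328.2
C: 357·494.6 = 176572.2
D: 493·506.2 = 249556.6
E: 158·499.4 = 78905.2
τ̂ = Σ Nₕx̄ₕ = 784920.5.

784920.5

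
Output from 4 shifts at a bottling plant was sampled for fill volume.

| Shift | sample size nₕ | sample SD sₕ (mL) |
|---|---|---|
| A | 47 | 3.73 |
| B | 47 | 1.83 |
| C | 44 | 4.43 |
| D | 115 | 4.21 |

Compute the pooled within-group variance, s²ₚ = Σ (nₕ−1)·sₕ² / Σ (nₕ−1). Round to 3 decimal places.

Degrees of freedom: 46 + 46 + 43 + 114 = 249.
Σ(nₕ−1)sₕ² = 46·13.9129 + 46·3.3489 + 43·19.6249 + 114·17.7241 = 3658.4609.
s²ₚ = 3658.4609 / 249 = 14.69261... → 14.693.

14.693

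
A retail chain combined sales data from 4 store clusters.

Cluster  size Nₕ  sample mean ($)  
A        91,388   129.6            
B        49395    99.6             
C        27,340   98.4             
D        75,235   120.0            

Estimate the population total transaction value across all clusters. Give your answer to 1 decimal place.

A: 91388·129.6 = 11843884.8
B: 49395·99.6 = 4919742
C: 27340·98.4 = 2690256
D: 75235·120.0 = 9028200
τ̂ = Σ Nₕx̄ₕ = 28482082.8.

28482082.8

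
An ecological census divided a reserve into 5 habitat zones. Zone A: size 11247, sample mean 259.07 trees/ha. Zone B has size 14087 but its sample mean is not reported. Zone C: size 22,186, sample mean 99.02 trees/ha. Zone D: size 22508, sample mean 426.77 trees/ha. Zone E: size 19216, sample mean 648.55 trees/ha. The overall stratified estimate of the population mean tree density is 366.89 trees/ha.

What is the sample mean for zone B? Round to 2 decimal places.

394.96

N = 11247 + 14087 + 22186 + 22508 + 19216 = 89244.
Overall total = μ·N = 366.89·89244 = 32742731.16.
Subtract the known strata: 11247·259.07 + 22186·99.02 + 22508·426.77 + 19216·648.55 = 27178893.97.
Remaining total for zone B: 32742731.16 − 27178893.97 = 5563837.19.
Divide by its size: 5563837.19 / 14087 = 394.9625... → 394.96.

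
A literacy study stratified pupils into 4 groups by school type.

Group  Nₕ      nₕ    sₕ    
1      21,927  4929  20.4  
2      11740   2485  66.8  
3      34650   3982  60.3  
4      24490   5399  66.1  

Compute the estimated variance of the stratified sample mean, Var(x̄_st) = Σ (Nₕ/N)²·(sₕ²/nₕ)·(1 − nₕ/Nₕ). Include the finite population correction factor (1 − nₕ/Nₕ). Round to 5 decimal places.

0.18289

N = 92807; Wₕ = Nₕ/N.
group 1: (21927/92807)²·20.4²/4929·(1 − 4929/21927) = 0.00365357
group 2: (11740/92807)²·66.8²/2485·(1 − 2485/11740) = 0.02265216
group 3: (34650/92807)²·60.3²/3982·(1 − 3982/34650) = 0.11265763
group 4: (24490/92807)²·66.1²/5399·(1 − 5399/24490) = 0.04392842
Sum = 0.18289177 → 0.18289.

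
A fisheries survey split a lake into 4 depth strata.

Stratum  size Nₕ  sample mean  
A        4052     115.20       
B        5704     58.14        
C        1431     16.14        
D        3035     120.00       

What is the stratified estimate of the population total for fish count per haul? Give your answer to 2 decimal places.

1185717.30

Estimate total by summing Nₕ·x̄ₕ over strata.
4052·115.20 + 5704·58.14 + 1431·16.14 + 3035·120.00 = 466790.4 + 331630.56 + 23096.34 + 364200 = 1185717.30.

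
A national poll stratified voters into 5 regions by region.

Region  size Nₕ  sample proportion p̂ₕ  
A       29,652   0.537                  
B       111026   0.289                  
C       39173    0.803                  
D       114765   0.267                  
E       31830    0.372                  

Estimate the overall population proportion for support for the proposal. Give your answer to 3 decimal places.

N = 29652 + 111026 + 39173 + 114765 + 31830 = 326446.
Overall proportion = Σ (Nₕ/N)·p̂ₕ.
Σ Nₕp̂ₕ = 15923.124 + 32086.514 + 31455.919 + 30642.255 + 11840.76 = 121948.572.
121948.572 / 326446 = 0.37356... → 0.374.

0.374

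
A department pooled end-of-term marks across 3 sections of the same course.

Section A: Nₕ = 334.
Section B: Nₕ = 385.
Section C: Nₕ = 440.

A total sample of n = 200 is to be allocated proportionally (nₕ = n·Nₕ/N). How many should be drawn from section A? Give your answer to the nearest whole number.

N = 334 + 385 + 440 = 1159.
n_A = 200·334/1159 = 57.636... → 58.

58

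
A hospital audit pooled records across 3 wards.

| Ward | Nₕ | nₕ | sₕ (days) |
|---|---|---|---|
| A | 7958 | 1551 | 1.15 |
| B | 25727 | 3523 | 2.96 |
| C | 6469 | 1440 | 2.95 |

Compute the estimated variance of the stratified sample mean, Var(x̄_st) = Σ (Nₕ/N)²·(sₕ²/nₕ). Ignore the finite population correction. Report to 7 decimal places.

N = 40154; Wₕ = Nₕ/N.
ward A: (7958/40154)²·1.15²/1551 = 0.0000334915
ward B: (25727/40154)²·2.96²/3523 = 0.0010209194
ward C: (6469/40154)²·2.95²/1440 = 0.0001568549
Sum = 0.0012112658 → 0.0012113.

0.0012113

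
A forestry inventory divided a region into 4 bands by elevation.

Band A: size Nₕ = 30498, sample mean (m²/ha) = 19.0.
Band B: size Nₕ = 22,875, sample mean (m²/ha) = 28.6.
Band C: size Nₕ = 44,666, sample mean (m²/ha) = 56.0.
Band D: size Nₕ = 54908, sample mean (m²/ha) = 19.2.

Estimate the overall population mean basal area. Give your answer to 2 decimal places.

N = 152947; weights Wₕ = Nₕ/N = (0.1994, 0.1496, 0.2920, 0.3590).
x̄_st = Σ Wₕ·x̄ₕ = 0.1994·19.0 + 0.1496·28.6 + 0.2920·56.0 + 0.3590·19.2 ≈ 31.3129...
→ 31.31.

31.31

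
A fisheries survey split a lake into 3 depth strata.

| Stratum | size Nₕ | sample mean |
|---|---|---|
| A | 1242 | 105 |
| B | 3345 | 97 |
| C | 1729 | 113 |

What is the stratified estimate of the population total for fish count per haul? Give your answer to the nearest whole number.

A: 1242·105 = 130410
B: 3345·97 = 324465
C: 1729·113 = 195377
τ̂ = Σ Nₕx̄ₕ = 650252.

650252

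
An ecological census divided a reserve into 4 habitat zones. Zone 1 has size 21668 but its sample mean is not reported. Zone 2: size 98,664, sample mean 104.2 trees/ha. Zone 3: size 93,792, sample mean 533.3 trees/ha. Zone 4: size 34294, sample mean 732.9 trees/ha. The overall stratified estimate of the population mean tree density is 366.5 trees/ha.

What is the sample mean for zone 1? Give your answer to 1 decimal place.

Σ Nₕx̄ₕ = N·μ, so 21668·x̄_1 = 248418·366.5 − (98664·104.2 + 93792·533.3 + 34294·732.9).
= 91045197 − 85434135 = 5611062.
x̄_1 = 5611062 / 21668 = 258.956... → 259.0.

259.0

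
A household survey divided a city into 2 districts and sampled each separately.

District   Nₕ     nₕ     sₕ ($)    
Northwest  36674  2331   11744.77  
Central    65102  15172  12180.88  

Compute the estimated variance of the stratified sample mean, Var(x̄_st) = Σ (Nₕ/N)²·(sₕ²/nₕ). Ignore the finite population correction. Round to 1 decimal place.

11685.1

N = 101776; Wₕ = Nₕ/N.
district Northwest: (36674/101776)²·11744.77²/2331 = 7683.7383
district Central: (65102/101776)²·12180.88²/15172 = 4001.4040
Sum = 11685.1423 → 11685.1.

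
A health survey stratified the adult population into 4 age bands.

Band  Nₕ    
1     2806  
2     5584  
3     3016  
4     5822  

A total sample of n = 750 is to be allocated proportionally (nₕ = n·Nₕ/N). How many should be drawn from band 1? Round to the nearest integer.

N = 2806 + 5584 + 3016 + 5822 = 17228.
n_1 = 750·2806/17228 = 122.156... → 122.

122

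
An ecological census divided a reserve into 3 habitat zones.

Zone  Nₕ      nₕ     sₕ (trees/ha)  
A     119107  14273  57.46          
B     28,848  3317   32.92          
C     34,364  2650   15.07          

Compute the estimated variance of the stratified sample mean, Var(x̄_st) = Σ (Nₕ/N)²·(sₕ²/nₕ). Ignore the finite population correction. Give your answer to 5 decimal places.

0.10995

N = 182319; Wₕ = Nₕ/N.
zone A: (119107/182319)²·57.46²/14273 = 0.09872490
zone B: (28848/182319)²·32.92²/3317 = 0.00817978
zone C: (34364/182319)²·15.07²/2650 = 0.00304456
Sum = 0.10994924 → 0.10995.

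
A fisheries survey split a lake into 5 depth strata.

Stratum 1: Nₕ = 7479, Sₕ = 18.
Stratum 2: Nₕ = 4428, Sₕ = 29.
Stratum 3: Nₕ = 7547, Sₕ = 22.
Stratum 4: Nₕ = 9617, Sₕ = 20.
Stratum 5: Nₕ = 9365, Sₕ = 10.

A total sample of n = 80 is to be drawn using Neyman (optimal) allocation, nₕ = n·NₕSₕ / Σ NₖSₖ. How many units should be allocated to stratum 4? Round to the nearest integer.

Σ NₕSₕ = 7479·18 + 4428·29 + 7547·22 + 9617·20 + 9365·10 = 715058.
Share for 4: 192340/715058 = 0.26899.
n_4 = 80 × 0.26899 = 21.519... → 22.

22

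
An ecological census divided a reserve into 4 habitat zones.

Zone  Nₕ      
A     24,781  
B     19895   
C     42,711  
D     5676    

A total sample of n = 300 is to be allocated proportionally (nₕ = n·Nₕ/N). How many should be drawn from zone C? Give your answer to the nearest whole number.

138

N = 24781 + 19895 + 42711 + 5676 = 93063.
n_C = 300·42711/93063 = 137.684... → 138.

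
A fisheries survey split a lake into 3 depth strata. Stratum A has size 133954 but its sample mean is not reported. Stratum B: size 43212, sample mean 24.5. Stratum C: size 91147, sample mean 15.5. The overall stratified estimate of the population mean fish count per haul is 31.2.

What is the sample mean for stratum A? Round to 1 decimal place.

N = 133954 + 43212 + 91147 = 268313.
Overall total = μ·N = 31.2·268313 = 8371365.6.
Subtract the known strata: 43212·24.5 + 91147·15.5 = 2471472.5.
Remaining total for stratum A: 8371365.6 − 2471472.5 = 5899893.1.
Divide by its size: 5899893.1 / 133954 = 44.044... → 44.0.

44.0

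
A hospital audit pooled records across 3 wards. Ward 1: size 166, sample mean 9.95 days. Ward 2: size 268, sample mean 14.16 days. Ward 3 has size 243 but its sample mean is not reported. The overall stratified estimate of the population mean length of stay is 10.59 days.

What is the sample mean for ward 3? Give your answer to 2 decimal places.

7.09

Σ Nₕx̄ₕ = N·μ, so 243·x̄_3 = 677·10.59 − (166·9.95 + 268·14.16).
= 7169.43 − 5446.58 = 1722.85.
x̄_3 = 1722.85 / 243 = 7.0899... → 7.09.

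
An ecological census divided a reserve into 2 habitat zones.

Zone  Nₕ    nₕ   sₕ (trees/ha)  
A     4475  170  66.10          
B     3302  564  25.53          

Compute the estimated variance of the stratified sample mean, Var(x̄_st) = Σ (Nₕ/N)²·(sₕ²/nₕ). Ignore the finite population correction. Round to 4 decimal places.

8.7181

N = 7777. Term for each stratum: Wₕ²sₕ²/nₕ.
Var(x̄_st) = 8.5097319 + 0.2083303 = 8.7180622 → 8.7181.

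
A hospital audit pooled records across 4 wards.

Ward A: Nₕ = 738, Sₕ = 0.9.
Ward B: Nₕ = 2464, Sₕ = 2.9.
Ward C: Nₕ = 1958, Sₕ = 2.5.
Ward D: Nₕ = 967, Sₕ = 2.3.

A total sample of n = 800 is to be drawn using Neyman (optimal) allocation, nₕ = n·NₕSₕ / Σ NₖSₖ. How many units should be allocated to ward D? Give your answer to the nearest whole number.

Σ NₕSₕ = 738·0.9 + 2464·2.9 + 1958·2.5 + 967·2.3 = 14928.9.
Share for D: 2224.1/14928.9 = 0.14898.
n_D = 800 × 0.14898 = 119.184... → 119.

119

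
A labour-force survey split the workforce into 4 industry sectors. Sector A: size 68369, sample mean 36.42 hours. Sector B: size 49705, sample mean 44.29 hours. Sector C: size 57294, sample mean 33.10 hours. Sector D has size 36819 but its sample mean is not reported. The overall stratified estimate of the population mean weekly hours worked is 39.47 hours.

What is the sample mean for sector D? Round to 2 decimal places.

Σ Nₕx̄ₕ = N·μ, so 36819·x̄_D = 212187·39.47 − (68369·36.42 + 49705·44.29 + 57294·33.10).
= 8375020.89 − 6587864.83 = 1787156.06.
x̄_D = 1787156.06 / 36819 = 48.5390... → 48.54.

48.54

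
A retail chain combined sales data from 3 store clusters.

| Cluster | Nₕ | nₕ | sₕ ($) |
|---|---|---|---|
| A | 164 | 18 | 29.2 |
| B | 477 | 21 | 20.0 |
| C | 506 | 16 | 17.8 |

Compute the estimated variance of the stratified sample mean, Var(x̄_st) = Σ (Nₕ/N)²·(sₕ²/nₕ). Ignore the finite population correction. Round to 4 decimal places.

N = 1147. Term for each stratum: Wₕ²sₕ²/nₕ.
Var(x̄_st) = 0.9683984 + 3.2942050 + 3.8538448 = 8.1164482 → 8.1164.

8.1164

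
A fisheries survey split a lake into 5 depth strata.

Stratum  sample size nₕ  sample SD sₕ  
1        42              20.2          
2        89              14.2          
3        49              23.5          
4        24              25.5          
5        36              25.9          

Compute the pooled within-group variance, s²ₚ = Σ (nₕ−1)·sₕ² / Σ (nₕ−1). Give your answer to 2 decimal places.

423.05

Degrees of freedom: 41 + 88 + 48 + 23 + 35 = 235.
Σ(nₕ−1)sₕ² = 41·408.04 + 88·201.64 + 48·552.25 + 23·650.25 + 35·670.81 = 99416.06.
s²ₚ = 99416.06 / 235 = 423.0471... → 423.05.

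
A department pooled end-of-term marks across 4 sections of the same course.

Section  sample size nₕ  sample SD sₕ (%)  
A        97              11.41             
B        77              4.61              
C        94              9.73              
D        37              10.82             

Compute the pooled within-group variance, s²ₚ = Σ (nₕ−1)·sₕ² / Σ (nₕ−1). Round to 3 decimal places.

90.141

A: (97−1)·11.41² = 96·130.1881 = 12498.0576
B: (77−1)·4.61² = 76·21.2521 = 1615.1596
C: (94−1)·9.73² = 93·94.6729 = 8804.5797
D: (37−1)·10.82² = 36·117.0724 = 4214.6064
Numerator = 27132.4033; denominator = Σ(nₕ−1) = 301.
s²ₚ = 27132.4033/301 = 90.14087... → 90.141.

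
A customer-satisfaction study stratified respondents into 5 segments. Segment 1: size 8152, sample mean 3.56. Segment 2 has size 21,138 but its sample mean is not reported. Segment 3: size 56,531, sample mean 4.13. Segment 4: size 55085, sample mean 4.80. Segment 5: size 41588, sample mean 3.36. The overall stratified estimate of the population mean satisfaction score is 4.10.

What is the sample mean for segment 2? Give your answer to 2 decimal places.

3.86

Σ Nₕx̄ₕ = N·μ, so 21138·x̄_2 = 182494·4.10 − (8152·3.56 + 56531·4.13 + 55085·4.80 + 41588·3.36).
= 748225.4 − 666637.83 = 81587.57.
x̄_2 = 81587.57 / 21138 = 3.8598... → 3.86.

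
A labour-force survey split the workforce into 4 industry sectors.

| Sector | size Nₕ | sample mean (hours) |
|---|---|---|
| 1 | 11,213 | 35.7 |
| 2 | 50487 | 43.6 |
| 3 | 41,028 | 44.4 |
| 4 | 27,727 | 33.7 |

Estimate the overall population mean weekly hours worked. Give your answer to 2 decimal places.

N = 11213 + 50487 + 41028 + 27727 = 130455.
Weight each subgroup mean by Nₕ/N and sum.
Σ Nₕx̄ₕ = 11213·35.7 + 50487·43.6 + 41028·44.4 + 27727·33.7 = 400304.1 + 2201233.2 + 1821643.2 + 934399.9 = 5357580.4.
Divide by N: 5357580.4 / 130455 = 41.0684... → 41.07.

41.07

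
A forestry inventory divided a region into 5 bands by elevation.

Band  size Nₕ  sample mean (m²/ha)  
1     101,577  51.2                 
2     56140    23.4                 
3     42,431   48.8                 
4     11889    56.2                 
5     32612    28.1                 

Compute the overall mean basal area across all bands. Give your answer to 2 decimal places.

41.57

N = 101577 + 56140 + 42431 + 11889 + 32612 = 244649.
Overall mean = Σ (Nₕ/N)·x̄ₕ — weight by population share, not a simple average.
Σ Nₕx̄ₕ = 101577·51.2 + 56140·23.4 + 42431·48.8 + 11889·56.2 + 32612·28.1 = 5200742.4 + 1313676 + 2070632.8 + 668161.8 + 916397.2 = 10169610.2.
Divide by N: 10169610.2 / 244649 = 41.5682... → 41.57.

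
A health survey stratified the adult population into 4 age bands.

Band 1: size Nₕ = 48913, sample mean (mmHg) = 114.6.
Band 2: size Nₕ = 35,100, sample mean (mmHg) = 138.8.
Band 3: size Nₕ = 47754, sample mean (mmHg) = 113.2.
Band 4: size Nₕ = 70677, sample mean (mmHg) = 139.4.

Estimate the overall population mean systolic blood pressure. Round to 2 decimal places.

127.12

x̄_st = (Σ Nₕx̄ₕ) / (Σ Nₕ) = (48913·114.6 + 35100·138.8 + 47754·113.2 + 70677·139.4) / 202444
= 25735436.4 / 202444 = 127.1237... → 127.12.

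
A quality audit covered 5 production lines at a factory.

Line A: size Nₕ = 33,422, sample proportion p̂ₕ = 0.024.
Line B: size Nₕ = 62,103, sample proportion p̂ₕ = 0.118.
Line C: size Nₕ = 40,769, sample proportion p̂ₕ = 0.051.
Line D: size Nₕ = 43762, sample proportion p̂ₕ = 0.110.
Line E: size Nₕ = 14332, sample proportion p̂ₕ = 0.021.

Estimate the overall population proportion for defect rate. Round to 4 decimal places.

0.0788

Wₕ = Nₕ/N with N = 194388: 0.1719, 0.3195, 0.2097, 0.2251, 0.0737.
p̂_st = 0.1719·0.024 + 0.3195·0.118 + 0.2097·0.051 + 0.2251·0.110 + 0.0737·0.021 ≈ 0.078834... → 0.0788.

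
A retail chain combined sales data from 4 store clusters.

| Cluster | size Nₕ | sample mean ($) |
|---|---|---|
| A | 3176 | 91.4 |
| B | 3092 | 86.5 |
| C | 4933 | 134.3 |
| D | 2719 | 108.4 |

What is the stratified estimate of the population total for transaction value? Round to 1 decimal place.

1514985.9

A: 3176·91.4 = 290286.4
B: 3092·86.5 = 267458
C: 4933·134.3 = 662501.9
D: 2719·108.4 = 294739.6
τ̂ = Σ Nₕx̄ₕ = 1514985.9.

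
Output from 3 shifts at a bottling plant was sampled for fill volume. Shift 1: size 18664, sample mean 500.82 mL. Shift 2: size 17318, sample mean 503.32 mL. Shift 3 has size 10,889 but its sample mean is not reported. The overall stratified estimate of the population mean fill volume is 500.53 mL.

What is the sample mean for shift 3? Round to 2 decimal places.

495.60

N = 18664 + 17318 + 10889 = 46871.
Overall total = μ·N = 500.53·46871 = 23460341.63.
Subtract the known strata: 18664·500.82 + 17318·503.32 = 18063800.24.
Remaining total for shift 3: 23460341.63 − 18063800.24 = 5396541.39.
Divide by its size: 5396541.39 / 10889 = 495.5957... → 495.60.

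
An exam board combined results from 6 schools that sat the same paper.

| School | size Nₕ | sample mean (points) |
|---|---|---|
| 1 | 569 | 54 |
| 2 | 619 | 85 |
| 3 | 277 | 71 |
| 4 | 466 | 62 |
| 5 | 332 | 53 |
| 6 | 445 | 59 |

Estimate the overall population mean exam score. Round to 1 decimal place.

64.9

N = 2708; weights Wₕ = Nₕ/N = (0.2101, 0.2286, 0.1023, 0.1721, 0.1226, 0.1643).
x̄_st = Σ Wₕ·x̄ₕ = 0.2101·54 + 0.2286·85 + 0.1023·71 + 0.1721·62 + 0.1226·53 + 0.1643·59 ≈ 64.901...
→ 64.9.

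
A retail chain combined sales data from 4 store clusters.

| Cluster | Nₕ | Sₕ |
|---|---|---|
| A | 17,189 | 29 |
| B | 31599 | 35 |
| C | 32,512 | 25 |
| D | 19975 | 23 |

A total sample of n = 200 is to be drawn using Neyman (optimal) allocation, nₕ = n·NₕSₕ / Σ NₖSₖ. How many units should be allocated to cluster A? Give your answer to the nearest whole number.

35

Σ NₕSₕ = 17189·29 + 31599·35 + 32512·25 + 19975·23 = 2876671.
Share for A: 498481/2876671 = 0.17328.
n_A = 200 × 0.17328 = 34.657... → 35.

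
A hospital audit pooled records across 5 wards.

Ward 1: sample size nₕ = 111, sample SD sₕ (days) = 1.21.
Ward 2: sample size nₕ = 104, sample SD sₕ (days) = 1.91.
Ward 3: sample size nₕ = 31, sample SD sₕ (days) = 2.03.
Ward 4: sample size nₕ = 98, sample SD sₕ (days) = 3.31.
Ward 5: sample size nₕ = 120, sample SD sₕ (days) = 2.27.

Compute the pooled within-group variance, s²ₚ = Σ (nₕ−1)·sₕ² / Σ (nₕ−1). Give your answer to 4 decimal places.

5.0901

Degrees of freedom: 110 + 103 + 30 + 97 + 119 = 459.
Σ(nₕ−1)sₕ² = 110·1.4641 + 103·3.6481 + 30·4.1209 + 97·10.9561 + 119·5.1529 = 2336.3691.
s²ₚ = 2336.3691 / 459 = 5.090129... → 5.0901.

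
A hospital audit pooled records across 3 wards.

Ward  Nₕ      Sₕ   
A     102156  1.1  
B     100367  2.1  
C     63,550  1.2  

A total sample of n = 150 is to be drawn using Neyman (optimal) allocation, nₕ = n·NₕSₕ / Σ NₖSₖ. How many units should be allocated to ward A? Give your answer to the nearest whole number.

42

A: NₕSₕ = 102156·1.1 = 112371.6
B: NₕSₕ = 100367·2.1 = 210770.7
C: NₕSₕ = 63550·1.2 = 76260
Σ NₕSₕ = 399402.3.
n_A = 150·112371.6/399402.3 = 42.202... → 42.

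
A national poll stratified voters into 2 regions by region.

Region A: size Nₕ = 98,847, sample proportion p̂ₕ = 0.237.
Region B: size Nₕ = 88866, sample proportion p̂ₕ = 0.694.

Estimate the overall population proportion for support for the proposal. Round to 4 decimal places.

0.4534

N = 98847 + 88866 = 187713.
Overall proportion = Σ (Nₕ/N)·p̂ₕ.
Σ Nₕp̂ₕ = 23426.739 + 61673.004 = 85099.743.
85099.743 / 187713 = 0.453350... → 0.4534.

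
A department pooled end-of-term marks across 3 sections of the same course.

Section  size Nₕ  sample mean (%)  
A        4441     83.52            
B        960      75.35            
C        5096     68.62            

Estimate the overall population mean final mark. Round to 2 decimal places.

N = 4441 + 960 + 5096 = 10497.
Weight each subgroup mean by Nₕ/N and sum.
Σ Nₕx̄ₕ = 4441·83.52 + 960·75.35 + 5096·68.62 = 370912.32 + 72336 + 349687.52 = 792935.84.
Divide by N: 792935.84 / 10497 = 75.5393... → 75.54.

75.54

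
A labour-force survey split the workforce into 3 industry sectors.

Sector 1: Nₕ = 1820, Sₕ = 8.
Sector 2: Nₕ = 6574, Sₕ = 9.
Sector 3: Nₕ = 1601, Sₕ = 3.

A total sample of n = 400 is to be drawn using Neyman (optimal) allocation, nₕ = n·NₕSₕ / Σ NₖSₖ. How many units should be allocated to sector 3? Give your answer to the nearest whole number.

24

Σ NₕSₕ = 1820·8 + 6574·9 + 1601·3 = 78529.
Share for 3: 4803/78529 = 0.06116.
n_3 = 400 × 0.06116 = 24.465... → 24.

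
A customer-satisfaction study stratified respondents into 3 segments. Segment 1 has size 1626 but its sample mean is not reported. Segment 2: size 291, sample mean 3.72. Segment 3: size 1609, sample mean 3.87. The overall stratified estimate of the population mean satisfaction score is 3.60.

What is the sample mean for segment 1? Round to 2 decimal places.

3.31

N = 1626 + 291 + 1609 = 3526.
Overall total = μ·N = 3.60·3526 = 12693.6.
Subtract the known strata: 291·3.72 + 1609·3.87 = 7309.35.
Remaining total for segment 1: 12693.6 − 7309.35 = 5384.25.
Divide by its size: 5384.25 / 1626 = 3.3113... → 3.31.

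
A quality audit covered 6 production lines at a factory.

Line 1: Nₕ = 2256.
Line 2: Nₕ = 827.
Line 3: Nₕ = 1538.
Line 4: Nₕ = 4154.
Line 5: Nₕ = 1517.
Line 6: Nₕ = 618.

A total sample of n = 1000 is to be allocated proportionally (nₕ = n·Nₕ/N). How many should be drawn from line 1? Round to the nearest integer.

207

Share of line 1 = 2256/10910 = 0.20678.
Allocate 1000 × 0.20678 = 206.783... → 207.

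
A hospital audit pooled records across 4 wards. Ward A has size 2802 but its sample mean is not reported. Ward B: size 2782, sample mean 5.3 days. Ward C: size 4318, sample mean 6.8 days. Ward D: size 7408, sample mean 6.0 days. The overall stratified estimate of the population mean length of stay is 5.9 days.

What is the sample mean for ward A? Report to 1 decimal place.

N = 2802 + 2782 + 4318 + 7408 = 17310.
Overall total = μ·N = 5.9·17310 = 102129.
Subtract the known strata: 2782·5.3 + 4318·6.8 + 7408·6.0 = 88555.
Remaining total for ward A: 102129 − 88555 = 13574.
Divide by its size: 13574 / 2802 = 4.844... → 4.8.

4.8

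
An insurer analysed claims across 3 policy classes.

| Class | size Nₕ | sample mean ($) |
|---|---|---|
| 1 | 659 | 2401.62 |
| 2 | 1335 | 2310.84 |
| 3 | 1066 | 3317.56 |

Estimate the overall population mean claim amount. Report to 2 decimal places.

N = 3060; weights Wₕ = Nₕ/N = (0.2154, 0.4363, 0.3484).
x̄_st = Σ Wₕ·x̄ₕ = 0.2154·2401.62 + 0.4363·2310.84 + 0.3484·3317.56 ≈ 2681.0974...
→ 2681.10.

2681.10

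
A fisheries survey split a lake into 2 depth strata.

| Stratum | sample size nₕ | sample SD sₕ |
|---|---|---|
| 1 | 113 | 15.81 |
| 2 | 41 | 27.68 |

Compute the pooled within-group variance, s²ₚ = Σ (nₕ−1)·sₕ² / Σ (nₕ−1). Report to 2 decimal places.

Degrees of freedom: 112 + 40 = 152.
Σ(nₕ−1)sₕ² = 112·249.9561 + 40·766.1824 = 58642.3792.
s²ₚ = 58642.3792 / 152 = 385.8051... → 385.81.

385.81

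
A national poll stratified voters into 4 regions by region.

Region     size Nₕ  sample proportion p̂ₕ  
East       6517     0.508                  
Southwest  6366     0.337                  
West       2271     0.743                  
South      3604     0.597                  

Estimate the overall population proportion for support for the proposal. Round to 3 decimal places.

0.496

N = 6517 + 6366 + 2271 + 3604 = 18758.
Overall proportion = Σ (Nₕ/N)·p̂ₕ.
Σ Nₕp̂ₕ = 3310.636 + 2145.342 + 1687.353 + 2151.588 = 9294.919.
9294.919 / 18758 = 0.49552... → 0.496.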